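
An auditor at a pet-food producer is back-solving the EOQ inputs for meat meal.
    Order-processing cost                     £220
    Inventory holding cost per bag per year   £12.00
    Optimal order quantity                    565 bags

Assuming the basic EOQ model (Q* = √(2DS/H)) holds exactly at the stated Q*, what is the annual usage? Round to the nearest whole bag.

8,706 bags per year

Since Q* = (2DS/H)^½, squaring gives Q*²·H = 2DS.
D = Q²H / (2S) = 565² × 12 / (2 × 220) = 8,706.14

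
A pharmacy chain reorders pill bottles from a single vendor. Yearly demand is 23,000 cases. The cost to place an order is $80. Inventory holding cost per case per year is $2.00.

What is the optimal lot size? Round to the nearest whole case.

Optimal lot size Q* = (2 × 23,000 × $80 / $2)^½ ≈ 1,356.47

1,356 cases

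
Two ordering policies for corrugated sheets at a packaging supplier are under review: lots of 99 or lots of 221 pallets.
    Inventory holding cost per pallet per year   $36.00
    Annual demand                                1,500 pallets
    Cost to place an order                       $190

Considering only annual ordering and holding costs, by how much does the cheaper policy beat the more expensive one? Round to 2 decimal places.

For each Q, cost = (D/Q)·S + (Q/2)·H.
TC(99) = (1,500/99)×190 + (99/2)×36 = $4,660.79
TC(221) = (1,500/221)×190 + (221/2)×36 = $5,267.59
Cheaper: Q = 99.  Difference = $606.80

$606.80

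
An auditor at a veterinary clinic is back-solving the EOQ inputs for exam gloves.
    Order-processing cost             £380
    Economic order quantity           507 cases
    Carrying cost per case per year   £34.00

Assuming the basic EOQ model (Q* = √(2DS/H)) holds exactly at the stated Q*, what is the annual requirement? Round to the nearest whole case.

11,500 cases per year

From Q* = √(2DS/H) ⇒ Q*² = 2DS/H.
D = Q²H / (2S) = 507² × 34 / (2 × 380) = 11,499.56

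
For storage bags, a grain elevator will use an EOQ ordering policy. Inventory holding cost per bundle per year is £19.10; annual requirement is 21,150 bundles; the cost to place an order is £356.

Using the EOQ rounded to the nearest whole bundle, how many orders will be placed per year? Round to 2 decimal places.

2DS/H = 2·21,150·356/19.1 = 788,418.85
EOQ = √788,418.85 ≈ 887.93 → Q = 888
N = D/Q = 21,150/888 ≈ 23.818 orders/yr

23.82 orders per year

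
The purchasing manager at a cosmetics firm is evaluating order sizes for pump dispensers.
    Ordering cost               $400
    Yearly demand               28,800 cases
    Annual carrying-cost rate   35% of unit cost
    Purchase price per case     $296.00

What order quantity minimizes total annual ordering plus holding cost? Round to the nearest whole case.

472 cases

H = i·C = 0.35 × $296 = $103.6000 per case-year
Optimal lot size Q* = (2 × 28,800 × $400 / $103.6)^½ ≈ 471.59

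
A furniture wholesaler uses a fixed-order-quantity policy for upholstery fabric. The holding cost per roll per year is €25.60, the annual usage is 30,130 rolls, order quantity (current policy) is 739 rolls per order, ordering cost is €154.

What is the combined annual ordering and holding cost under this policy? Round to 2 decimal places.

Orders/yr = 30,130/739 = 40.771; ordering cost = 40.771 × €154 = €6,278.78
Average inventory = 739/2 = 369.5; holding cost = 369.5 × €25.6 = €9,459.20
Total = €6,278.78 + €9,459.20 = €15,737.98

€15,737.98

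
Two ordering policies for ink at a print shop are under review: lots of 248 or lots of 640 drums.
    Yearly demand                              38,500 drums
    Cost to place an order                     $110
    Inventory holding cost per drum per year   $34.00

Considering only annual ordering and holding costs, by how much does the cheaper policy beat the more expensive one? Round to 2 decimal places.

Annual cost at Q: ordering D·S/Q plus holding Q·H/2.
TC(248) = (38,500/248)×110 + (248/2)×34 = $21,292.61
TC(640) = (38,500/640)×110 + (640/2)×34 = $17,497.19
|ΔTC| = |$21,292.61 − $17,497.19| = $3,795.43

$3,795.43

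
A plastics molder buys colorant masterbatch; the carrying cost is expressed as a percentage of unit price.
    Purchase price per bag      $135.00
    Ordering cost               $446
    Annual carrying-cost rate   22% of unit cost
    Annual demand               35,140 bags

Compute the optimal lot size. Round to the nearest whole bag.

1,027 bags

Carrying cost H = $135 × 22% = $29.7000/bag/yr
2DS/H = 2·35,140·446/29.7 = 1,055,383.16
EOQ = √1,055,383.16 ≈ 1,027.32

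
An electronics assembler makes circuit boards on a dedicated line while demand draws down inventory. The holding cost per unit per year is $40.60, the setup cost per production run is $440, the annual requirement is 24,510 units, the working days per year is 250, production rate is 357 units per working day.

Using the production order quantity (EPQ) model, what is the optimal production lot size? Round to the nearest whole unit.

Daily demand d = 24,510/250 = 98.040; p = 357; 1 − d/p = 0.72538
EPQ = √(2DS / (H(1 − d/p)))
    = √(2 × 24,510 × 440 / (40.6 × 0.72538)) ≈ 855.79

856 units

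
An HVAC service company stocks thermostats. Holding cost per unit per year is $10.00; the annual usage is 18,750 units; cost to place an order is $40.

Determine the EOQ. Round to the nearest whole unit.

387 units

Q* = √(2·D·S / H) = √(2·18,750·40 / 10) = √150,000.0 ≈ 387.30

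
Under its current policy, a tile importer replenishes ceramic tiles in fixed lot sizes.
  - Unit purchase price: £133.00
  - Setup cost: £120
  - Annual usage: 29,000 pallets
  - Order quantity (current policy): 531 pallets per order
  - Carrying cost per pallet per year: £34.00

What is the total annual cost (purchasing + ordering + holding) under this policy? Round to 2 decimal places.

£3,872,580.67

Orders/yr = 29,000/531 = 54.614; ordering cost = 54.614 × £120 = £6,553.67
Average inventory = 531/2 = 265.5; holding cost = 265.5 × £34 = £9,027.00
Purchase cost = D·C = 29,000 × 133 = £3,857,000.00
Total = £6,553.67 + £9,027.00 + £3,857,000.00 = £3,872,580.67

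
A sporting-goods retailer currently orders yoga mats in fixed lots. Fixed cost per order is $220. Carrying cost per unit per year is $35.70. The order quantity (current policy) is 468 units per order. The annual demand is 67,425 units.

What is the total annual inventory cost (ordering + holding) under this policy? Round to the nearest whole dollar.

$40,049

Annual ordering cost = (D/Q)·S = (67,425/468) × 220 = $31,695.51
Annual holding cost  = (Q/2)·H = (468/2) × 35.7 = $8,353.80
Total = $31,695.51 + $8,353.80 = $40,049.31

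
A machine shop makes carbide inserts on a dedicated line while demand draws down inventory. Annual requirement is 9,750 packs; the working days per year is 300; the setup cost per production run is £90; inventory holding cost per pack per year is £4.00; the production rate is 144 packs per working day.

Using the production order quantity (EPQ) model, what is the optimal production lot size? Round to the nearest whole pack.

d = 9,750/300 = 32.5000 packs/day;  effective holding cost H(1 − d/p) = 4·(1 − 32.5000/144) = 3.09722
Q* = √(2DS / H_eff) = √(2·9,750·90 / 3.09722) ≈ 752.75

753 packs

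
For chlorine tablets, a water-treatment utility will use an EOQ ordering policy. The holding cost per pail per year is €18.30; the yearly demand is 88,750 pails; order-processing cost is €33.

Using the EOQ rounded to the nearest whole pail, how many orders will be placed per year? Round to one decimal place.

156.8 orders per year

Q* = √(2·D·S / H) = √(2·88,750·33 / 18.3) = √320,082.0 ≈ 565.76 → Q = 566
N = D/Q = 88,750/566 ≈ 156.802 orders/yr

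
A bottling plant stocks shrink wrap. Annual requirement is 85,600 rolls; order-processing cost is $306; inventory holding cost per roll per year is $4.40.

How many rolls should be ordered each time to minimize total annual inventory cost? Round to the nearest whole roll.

Q* = √(2·D·S / H) = √(2·85,600·306 / 4.4) = √11,906,181.8 ≈ 3,450.53

3,451 rolls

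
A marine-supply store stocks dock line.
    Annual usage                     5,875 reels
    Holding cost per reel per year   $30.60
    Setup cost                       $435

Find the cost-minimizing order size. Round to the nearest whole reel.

Optimal lot size Q* = (2 × 5,875 × $435 / $30.6)^½ ≈ 408.70

409 reels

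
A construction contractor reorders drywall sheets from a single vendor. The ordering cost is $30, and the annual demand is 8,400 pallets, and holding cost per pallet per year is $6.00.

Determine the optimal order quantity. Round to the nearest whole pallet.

290 pallets

EOQ = √(2DS/H) = √(2 × 8,400 × 30 / 6)
    = √(84,000.00) ≈ 289.83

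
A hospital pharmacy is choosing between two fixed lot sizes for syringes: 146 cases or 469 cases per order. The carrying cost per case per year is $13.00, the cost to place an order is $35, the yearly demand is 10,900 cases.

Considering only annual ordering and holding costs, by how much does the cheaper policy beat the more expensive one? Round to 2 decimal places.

For each Q, cost = (D/Q)·S + (Q/2)·H.
TC(146) = (10,900/146)×35 + (146/2)×13 = $3,562.01
TC(469) = (10,900/469)×35 + (469/2)×13 = $3,861.93
Cheaper: Q = 146.  Difference = $299.92

$299.92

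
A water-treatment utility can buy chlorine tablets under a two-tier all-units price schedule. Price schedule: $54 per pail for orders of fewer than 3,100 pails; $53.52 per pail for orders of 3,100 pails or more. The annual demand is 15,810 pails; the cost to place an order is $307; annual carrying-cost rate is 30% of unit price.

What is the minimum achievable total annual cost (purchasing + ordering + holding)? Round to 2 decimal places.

H₁ = 30%×$54 = $16.2000;  H₂ = 30%×$53.52 = $16.0560
EOQ₁ = √(2×15,810×307/16.2000) = 774.09  (< 3,100, feasible at tier 1)
EOQ₂ = √(2×15,810×307/16.0560) = 777.56  (< 3,100 → use Q = 3,100 at tier-2 price)
TC(tier 1 (EOQ₁), Q≈774.1) = $866,280.29
TC(tier 2, Q≈3,100.0) = $872,603.70
Minimum at tier 1 (EOQ₁): $866,280.29

$866,280.29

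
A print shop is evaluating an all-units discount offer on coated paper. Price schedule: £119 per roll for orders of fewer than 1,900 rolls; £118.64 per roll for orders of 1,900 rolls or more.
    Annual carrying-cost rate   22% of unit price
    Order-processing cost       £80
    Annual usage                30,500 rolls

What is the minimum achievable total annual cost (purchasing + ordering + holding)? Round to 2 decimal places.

H₁ = 22%×£119 = £26.1800;  H₂ = 22%×£118.64 = £26.1008
EOQ₁ = √(2×30,500×80/26.1800) = 431.74  (< 1,900, feasible at tier 1)
EOQ₂ = √(2×30,500×80/26.1008) = 432.40  (< 1,900 → use Q = 1,900 at tier-2 price)
TC(tier 1 (EOQ₁), Q≈431.7) = £3,640,803.03
TC(tier 2, Q≈1,900.0) = £3,644,599.97
Minimum at tier 1 (EOQ₁): £3,640,803.03

£3,640,803.03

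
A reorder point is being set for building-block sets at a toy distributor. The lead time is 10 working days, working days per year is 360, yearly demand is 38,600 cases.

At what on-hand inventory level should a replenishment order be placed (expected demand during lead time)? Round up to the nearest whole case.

1,073 cases

Daily demand d = 38,600 / 360 = 107.222 cases/day
Demand during lead time = 107.222 × 10 = 1,072.22
Reorder point = 1,072.22 → round up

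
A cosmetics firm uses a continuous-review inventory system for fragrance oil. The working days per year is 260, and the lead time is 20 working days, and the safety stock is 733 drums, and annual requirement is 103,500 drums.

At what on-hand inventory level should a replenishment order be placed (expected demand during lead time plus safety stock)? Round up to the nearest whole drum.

8,695 drums

Daily demand d = 103,500 / 260 = 398.077 drums/day
Demand during lead time = 398.077 × 20 = 7,961.54
Reorder point = 7,961.54 + 733 = 8,694.54 → round up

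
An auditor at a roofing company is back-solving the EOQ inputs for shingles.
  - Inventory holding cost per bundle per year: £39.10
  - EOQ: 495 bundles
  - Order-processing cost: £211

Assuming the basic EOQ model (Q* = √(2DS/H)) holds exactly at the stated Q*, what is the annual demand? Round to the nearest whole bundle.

From Q* = √(2DS/H) ⇒ Q*² = 2DS/H.
D = Q²H / (2S) = 495² × 39.1 / (2 × 211) = 22,702.55

22,703 bundles per year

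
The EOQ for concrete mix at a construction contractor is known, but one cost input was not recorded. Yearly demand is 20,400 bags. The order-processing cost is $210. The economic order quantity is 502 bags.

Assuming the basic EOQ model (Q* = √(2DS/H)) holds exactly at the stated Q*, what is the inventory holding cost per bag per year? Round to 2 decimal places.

From Q* = √(2DS/H) ⇒ Q*² = 2DS/H.
H = 2DS / Q² = 2 × 20,400 × 210 / 502² = 33.9995

$34.00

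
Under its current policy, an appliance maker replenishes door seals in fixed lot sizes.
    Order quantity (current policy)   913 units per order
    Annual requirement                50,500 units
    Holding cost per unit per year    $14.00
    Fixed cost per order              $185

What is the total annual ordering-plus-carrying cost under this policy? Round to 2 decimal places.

$16,623.75

Ordering: D/Q × S = 50,500/913 × $185 = $10,232.75
Holding:  Q/2 × H = 913/2 × $14 = $6,391.00
Total = $10,232.75 + $6,391.00 = $16,623.75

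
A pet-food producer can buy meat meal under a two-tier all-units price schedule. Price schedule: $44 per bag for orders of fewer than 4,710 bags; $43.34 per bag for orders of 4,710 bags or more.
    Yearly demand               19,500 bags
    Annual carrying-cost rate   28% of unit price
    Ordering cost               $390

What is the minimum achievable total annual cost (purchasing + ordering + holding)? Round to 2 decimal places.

H₁ = 28%×$44 = $12.3200;  H₂ = 28%×$43.34 = $12.1352
EOQ₁ = √(2×19,500×390/12.3200) = 1,111.12  (< 4,710, feasible at tier 1)
EOQ₂ = √(2×19,500×390/12.1352) = 1,119.54  (< 4,710 → use Q = 4,710 at tier-2 price)
TC(tier 1 (EOQ₁), Q≈1,111.1) = $871,688.94
TC(tier 2, Q≈4,710.0) = $875,323.05
Minimum at tier 1 (EOQ₁): $871,688.94

$871,688.94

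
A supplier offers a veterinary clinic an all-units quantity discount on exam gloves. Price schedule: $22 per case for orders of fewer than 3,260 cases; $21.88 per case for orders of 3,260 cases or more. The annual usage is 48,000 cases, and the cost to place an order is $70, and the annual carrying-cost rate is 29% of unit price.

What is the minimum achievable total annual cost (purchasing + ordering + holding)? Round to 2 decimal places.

H₁ = 29%×$22 = $6.3800;  H₂ = 29%×$21.88 = $6.3452
EOQ₁ = √(2×48,000×70/6.3800) = 1,026.30  (< 3,260, feasible at tier 1)
EOQ₂ = √(2×48,000×70/6.3452) = 1,029.11  (< 3,260 → use Q = 3,260 at tier-2 price)
TC(tier 1 (EOQ₁), Q≈1,026.3) = $1,062,547.79
TC(tier 2, Q≈3,260.0) = $1,061,613.35
Minimum at tier 2: $1,061,613.35

$1,061,613.35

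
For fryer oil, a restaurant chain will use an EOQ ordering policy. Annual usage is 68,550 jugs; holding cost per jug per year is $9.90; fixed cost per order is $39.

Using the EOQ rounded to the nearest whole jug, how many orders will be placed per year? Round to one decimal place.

EOQ = √(2DS/H) = √(2 × 68,550 × 39 / 9.9)
    = √(540,090.91) ≈ 734.91 → Q = 735
N = D/Q = 68,550/735 ≈ 93.265 orders/yr

93.3 orders per year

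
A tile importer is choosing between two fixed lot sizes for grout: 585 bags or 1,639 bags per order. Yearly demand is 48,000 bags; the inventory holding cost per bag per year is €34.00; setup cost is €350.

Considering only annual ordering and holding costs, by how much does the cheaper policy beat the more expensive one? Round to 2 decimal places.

€549.80

For each Q, cost = (D/Q)·S + (Q/2)·H.
TC(585) = (48,000/585)×350 + (585/2)×34 = €38,662.95
TC(1,639) = (48,000/1,639)×350 + (1,639/2)×34 = €38,113.15
Cheaper: Q = 1,639.  Difference = €549.80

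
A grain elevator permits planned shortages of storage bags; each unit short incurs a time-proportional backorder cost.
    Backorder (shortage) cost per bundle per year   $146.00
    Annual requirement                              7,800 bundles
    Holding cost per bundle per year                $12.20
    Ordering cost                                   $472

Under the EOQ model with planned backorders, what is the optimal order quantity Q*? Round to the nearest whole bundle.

809 bundles

Q* = √(2DS/H) · √((H + b)/b)
   = √(2 × 7,800 × 472 / 12.2) · √((12.2 + 146) / 146)
   = 776.879 × 1.0409 ≈ 808.69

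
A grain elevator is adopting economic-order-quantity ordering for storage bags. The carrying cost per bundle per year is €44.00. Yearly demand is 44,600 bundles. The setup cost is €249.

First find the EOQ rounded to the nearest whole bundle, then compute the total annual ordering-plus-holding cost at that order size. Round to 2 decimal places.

Optimal lot size Q* = (2 × 44,600 × €249 / €44)^½ ≈ 710.49 → Q = 710 bundles
Orders/yr = 44,600/710 = 62.817; ordering cost = 62.817 × €249 = €15,641.41
Average inventory = 710/2 = 355; holding cost = 355 × €44 = €15,620.00
Total = €15,641.41 + €15,620.00 = €31,261.41

€31,261.41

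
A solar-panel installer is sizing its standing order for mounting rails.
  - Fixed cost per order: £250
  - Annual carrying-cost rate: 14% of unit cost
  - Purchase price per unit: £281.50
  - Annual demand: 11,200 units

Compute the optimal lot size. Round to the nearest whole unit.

Carrying cost H = £281.5 × 14% = £39.4100/unit/yr
Q* = √(2·D·S / H) = √(2·11,200·250 / 39.41) = √142,095.9 ≈ 376.96

377 units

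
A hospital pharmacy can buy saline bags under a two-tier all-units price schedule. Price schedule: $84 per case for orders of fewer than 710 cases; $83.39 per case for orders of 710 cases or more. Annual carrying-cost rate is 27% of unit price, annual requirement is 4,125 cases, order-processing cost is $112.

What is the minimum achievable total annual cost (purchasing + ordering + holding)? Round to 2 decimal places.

$351,077.81

H₁ = 27%×$84 = $22.6800;  H₂ = 27%×$83.39 = $22.5153
EOQ₁ = √(2×4,125×112/22.6800) = 201.84  (< 710, feasible at tier 1)
EOQ₂ = √(2×4,125×112/22.5153) = 202.58  (< 710 → use Q = 710 at tier-2 price)
TC(tier 1 (EOQ₁), Q≈201.8) = $351,077.81
TC(tier 2, Q≈710.0) = $352,627.39
Minimum at tier 1 (EOQ₁): $351,077.81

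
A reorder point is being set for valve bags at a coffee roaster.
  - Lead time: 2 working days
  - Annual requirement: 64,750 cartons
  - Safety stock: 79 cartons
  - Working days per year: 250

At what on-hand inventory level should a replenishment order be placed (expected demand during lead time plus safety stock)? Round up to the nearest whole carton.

Daily demand d = 64,750 / 250 = 259.000 cartons/day
Demand during lead time = 259.000 × 2 = 518.00
Reorder point = 518.00 + 79 = 597.00 → round up

597 cartons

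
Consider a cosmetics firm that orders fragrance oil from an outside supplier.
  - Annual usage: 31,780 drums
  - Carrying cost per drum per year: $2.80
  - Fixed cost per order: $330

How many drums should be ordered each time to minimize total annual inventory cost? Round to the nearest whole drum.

EOQ = √(2DS/H) = √(2 × 31,780 × 330 / 2.8)
    = √(7,491,000.00) ≈ 2,736.97

2,737 drums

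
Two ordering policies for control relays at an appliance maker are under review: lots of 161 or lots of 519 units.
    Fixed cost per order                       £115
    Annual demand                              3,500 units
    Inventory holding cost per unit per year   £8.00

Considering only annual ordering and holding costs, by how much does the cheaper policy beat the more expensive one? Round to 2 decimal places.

Annual cost at Q: ordering D·S/Q plus holding Q·H/2.
TC(161) = (3,500/161)×115 + (161/2)×8 = £3,144.00
TC(519) = (3,500/519)×115 + (519/2)×8 = £2,851.53
Cheaper: Q = 519.  Difference = £292.47

£292.47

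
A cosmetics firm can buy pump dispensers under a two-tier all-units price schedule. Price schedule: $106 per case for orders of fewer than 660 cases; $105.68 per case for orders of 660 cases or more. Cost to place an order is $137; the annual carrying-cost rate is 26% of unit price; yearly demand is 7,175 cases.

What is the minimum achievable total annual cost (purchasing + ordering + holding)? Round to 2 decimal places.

$767,910.81

H₁ = 26%×$106 = $27.5600;  H₂ = 26%×$105.68 = $27.4768
EOQ₁ = √(2×7,175×137/27.5600) = 267.08  (< 660, feasible at tier 1)
EOQ₂ = √(2×7,175×137/27.4768) = 267.49  (< 660 → use Q = 660 at tier-2 price)
TC(tier 1 (EOQ₁), Q≈267.1) = $767,910.81
TC(tier 2, Q≈660.0) = $768,810.70
Minimum at tier 1 (EOQ₁): $767,910.81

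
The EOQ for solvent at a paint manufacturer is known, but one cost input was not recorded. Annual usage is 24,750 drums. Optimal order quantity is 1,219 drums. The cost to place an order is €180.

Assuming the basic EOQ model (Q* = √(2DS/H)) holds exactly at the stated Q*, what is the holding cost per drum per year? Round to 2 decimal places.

€6.00

Since Q* = (2DS/H)^½, squaring gives Q*²·H = 2DS.
H = 2DS / Q² = 2 × 24,750 × 180 / 1,219² = 5.9961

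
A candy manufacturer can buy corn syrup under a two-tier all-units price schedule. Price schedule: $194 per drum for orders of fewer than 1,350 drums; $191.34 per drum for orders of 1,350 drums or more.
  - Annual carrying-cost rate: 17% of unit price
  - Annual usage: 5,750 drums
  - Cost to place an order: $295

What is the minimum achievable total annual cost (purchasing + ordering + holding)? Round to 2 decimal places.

$1,123,417.75

H₁ = 17%×$194 = $32.9800;  H₂ = 17%×$191.34 = $32.5278
EOQ₁ = √(2×5,750×295/32.9800) = 320.73  (< 1,350, feasible at tier 1)
EOQ₂ = √(2×5,750×295/32.5278) = 322.95  (< 1,350 → use Q = 1,350 at tier-2 price)
TC(tier 1 (EOQ₁), Q≈320.7) = $1,126,077.55
TC(tier 2, Q≈1,350.0) = $1,123,417.75
Minimum at tier 2: $1,123,417.75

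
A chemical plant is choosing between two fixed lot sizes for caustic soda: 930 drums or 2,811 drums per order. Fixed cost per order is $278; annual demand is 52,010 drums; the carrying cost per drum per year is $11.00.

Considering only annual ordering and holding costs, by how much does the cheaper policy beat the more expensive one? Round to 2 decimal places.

Annual cost at Q: ordering D·S/Q plus holding Q·H/2.
TC(930) = (52,010/930)×278 + (930/2)×11 = $20,662.08
TC(2,811) = (52,010/2,811)×278 + (2,811/2)×11 = $20,604.14
|ΔTC| = |$20,662.08 − $20,604.14| = $57.93

$57.93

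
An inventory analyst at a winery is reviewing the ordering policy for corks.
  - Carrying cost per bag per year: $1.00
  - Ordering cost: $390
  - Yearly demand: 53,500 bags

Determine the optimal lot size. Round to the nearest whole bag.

6,460 bags

Optimal lot size Q* = (2 × 53,500 × $390 / $1)^½ ≈ 6,459.88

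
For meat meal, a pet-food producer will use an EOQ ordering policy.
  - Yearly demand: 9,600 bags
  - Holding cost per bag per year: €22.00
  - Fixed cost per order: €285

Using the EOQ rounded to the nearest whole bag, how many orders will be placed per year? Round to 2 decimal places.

Optimal lot size Q* = (2 × 9,600 × €285 / €22)^½ ≈ 498.73 → Q = 499
N = D/Q = 9,600/499 ≈ 19.238 orders/yr

19.24 orders per year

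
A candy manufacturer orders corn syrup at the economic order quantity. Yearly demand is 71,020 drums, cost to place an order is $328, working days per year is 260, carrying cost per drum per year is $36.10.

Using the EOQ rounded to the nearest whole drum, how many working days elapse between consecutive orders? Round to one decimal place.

Optimal lot size Q* = (2 × 71,020 × $328 / $36.1)^½ ≈ 1,136.03 → Q = 1,136 drums
T = Q/D × 260 days = 1,136/71,020 × 260 = 4.159 days

4.2 days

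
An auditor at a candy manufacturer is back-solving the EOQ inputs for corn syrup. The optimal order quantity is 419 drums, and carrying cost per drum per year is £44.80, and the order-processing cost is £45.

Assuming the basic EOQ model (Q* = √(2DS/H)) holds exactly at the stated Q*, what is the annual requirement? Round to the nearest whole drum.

87,390 drums per year

From Q* = √(2DS/H) ⇒ Q*² = 2DS/H.
D = Q²H / (2S) = 419² × 44.8 / (2 × 45) = 87,390.36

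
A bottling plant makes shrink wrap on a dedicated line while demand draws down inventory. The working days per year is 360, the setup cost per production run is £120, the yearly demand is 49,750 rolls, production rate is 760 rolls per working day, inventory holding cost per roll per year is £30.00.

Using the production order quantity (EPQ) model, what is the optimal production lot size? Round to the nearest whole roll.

697 rolls

d = 49,750/360 = 138.1944 rolls/day;  effective holding cost H(1 − d/p) = 30·(1 − 138.1944/760) = 24.54496
Q* = √(2DS / H_eff) = √(2·49,750·120 / 24.54496) ≈ 697.46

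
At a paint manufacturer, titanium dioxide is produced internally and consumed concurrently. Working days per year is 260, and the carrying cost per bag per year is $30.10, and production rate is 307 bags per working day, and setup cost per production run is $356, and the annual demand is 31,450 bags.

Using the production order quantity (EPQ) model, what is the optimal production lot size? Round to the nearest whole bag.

1,108 bags

d = 31,450/260 = 120.9615 bags/day;  effective holding cost H(1 − d/p) = 30.1·(1 − 120.9615/307) = 18.24025
Q* = √(2DS / H_eff) = √(2·31,450·356 / 18.24025) ≈ 1,107.99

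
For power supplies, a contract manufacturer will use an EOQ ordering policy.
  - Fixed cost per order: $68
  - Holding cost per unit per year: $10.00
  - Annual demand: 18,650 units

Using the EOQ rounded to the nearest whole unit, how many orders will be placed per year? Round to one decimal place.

37.0 orders per year

Optimal lot size Q* = (2 × 18,650 × $68 / $10)^½ ≈ 503.63 → Q = 504
Orders per year = D/Q = 18,650 / 504 = 37.004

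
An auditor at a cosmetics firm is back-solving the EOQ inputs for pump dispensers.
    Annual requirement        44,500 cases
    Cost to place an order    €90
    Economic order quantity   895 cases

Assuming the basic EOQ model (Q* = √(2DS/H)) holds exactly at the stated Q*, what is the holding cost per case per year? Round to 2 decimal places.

EOQ relation: Q² = 2DS/H, so rearrange for the unknown.
H = 2DS / Q² = 2 × 44,500 × 90 / 895² = 9.9997

€10.00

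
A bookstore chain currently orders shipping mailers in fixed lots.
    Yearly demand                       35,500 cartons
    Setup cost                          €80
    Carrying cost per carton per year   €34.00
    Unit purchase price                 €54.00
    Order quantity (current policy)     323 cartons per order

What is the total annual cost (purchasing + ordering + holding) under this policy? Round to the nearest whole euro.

€1,931,284

Annual ordering cost = (D/Q)·S = (35,500/323) × 80 = €8,792.57
Annual holding cost  = (Q/2)·H = (323/2) × 34 = €5,491.00
Purchase cost = D·C = 35,500 × 54 = €1,917,000.00
Total = €8,792.57 + €5,491.00 + €1,917,000.00 = €1,931,283.57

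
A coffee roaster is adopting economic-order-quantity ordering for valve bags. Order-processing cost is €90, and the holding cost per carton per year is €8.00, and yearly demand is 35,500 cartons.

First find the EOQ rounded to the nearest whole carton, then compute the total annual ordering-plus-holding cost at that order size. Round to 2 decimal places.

€7,149.83

Optimal lot size Q* = (2 × 35,500 × €90 / €8)^½ ≈ 893.73 → Q = 894 cartons
Orders/yr = 35,500/894 = 39.709; ordering cost = 39.709 × €90 = €3,573.83
Average inventory = 894/2 = 447; holding cost = 447 × €8 = €3,576.00
Total = €3,573.83 + €3,576.00 = €7,149.83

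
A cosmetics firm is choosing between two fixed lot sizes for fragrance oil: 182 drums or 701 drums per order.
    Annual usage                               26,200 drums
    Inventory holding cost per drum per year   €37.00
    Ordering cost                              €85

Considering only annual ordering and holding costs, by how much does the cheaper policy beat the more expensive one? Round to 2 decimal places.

Annual cost at Q: ordering D·S/Q plus holding Q·H/2.
TC(182) = (26,200/182)×85 + (182/2)×37 = €15,603.26
TC(701) = (26,200/701)×85 + (701/2)×37 = €16,145.39
Lots of 182 are cheaper by €542.13.

€542.13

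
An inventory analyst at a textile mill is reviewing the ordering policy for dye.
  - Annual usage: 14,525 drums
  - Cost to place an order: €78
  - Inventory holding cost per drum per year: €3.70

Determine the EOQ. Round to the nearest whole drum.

Q* = √(2·D·S / H) = √(2·14,525·78 / 3.7) = √612,405.4 ≈ 782.56

783 drums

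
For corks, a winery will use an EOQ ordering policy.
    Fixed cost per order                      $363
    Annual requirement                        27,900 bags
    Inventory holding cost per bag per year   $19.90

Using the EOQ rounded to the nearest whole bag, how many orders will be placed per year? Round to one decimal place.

27.7 orders per year

2DS/H = 2·27,900·363/19.9 = 1,017,859.30
EOQ = √1,017,859.30 ≈ 1,008.89 → Q = 1,009
Orders per year = D/Q = 27,900 / 1,009 = 27.651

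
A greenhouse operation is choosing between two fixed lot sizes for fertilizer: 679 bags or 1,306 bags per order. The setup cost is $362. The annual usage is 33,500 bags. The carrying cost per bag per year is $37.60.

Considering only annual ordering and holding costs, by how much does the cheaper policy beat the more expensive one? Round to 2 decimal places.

TC(Q) = (D/Q)S + (Q/2)H
TC(679) = (33,500/679)×362 + (679/2)×37.6 = $30,625.29
TC(1,306) = (33,500/1,306)×362 + (1,306/2)×37.6 = $33,838.40
Cheaper: Q = 679.  Difference = $3,213.12

$3,213.12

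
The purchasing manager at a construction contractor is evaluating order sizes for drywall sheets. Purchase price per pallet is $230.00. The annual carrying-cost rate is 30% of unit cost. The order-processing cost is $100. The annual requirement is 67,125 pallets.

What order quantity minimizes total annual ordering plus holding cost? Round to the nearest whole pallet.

441 pallets

Carrying cost H = $230 × 30% = $69.0000/pallet/yr
Optimal lot size Q* = (2 × 67,125 × $100 / $69)^½ ≈ 441.10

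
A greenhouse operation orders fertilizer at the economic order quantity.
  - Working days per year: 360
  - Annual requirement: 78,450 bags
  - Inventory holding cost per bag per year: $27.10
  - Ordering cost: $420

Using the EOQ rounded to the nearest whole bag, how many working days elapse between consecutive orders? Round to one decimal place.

7.2 days

Optimal lot size Q* = (2 × 78,450 × $420 / $27.1)^½ ≈ 1,559.38 → Q = 1,559 bags
Days between orders = 360 / (D/Q) = 360 / 50.321 ≈ 7.154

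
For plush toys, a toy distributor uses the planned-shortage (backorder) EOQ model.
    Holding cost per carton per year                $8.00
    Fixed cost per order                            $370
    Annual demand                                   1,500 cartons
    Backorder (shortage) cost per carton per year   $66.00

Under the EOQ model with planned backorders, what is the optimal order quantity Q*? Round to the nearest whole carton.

394 cartons

Q* = √(2DS/H) · √((H + b)/b)
   = √(2 × 1,500 × 370 / 8) · √((8 + 66) / 66)
   = 372.492 × 1.0589 ≈ 394.42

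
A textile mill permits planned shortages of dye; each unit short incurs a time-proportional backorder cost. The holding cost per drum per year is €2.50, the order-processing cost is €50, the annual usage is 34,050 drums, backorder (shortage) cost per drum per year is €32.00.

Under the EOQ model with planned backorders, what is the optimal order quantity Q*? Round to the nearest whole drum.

1,212 drums

Q* = √(2DS/H) · √((H + b)/b)
   = √(2 × 34,050 × 50 / 2.5) · √((2.5 + 32) / 32)
   = 1,167.048 × 1.0383 ≈ 1,211.78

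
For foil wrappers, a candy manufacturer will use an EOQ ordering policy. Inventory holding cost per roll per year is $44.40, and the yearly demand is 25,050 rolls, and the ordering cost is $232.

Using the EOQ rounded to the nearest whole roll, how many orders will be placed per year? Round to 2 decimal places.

Optimal lot size Q* = (2 × 25,050 × $232 / $44.4)^½ ≈ 511.65 → Q = 512
N = D/Q = 25,050/512 ≈ 48.926 orders/yr

48.93 orders per year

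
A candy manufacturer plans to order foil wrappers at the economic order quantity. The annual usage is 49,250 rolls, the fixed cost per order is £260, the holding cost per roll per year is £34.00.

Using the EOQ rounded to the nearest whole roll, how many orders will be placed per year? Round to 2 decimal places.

2DS/H = 2·49,250·260/34 = 753,235.29
EOQ = √753,235.29 ≈ 867.89 → Q = 868
Orders per year = D/Q = 49,250 / 868 = 56.740

56.74 orders per year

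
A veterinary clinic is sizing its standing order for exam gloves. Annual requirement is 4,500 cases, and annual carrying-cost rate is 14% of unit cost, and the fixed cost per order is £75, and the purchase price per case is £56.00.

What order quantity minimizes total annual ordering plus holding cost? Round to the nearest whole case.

293 cases

H = i·C = 0.14 × £56 = £7.8400 per case-year
Optimal lot size Q* = (2 × 4,500 × £75 / £7.84)^½ ≈ 293.42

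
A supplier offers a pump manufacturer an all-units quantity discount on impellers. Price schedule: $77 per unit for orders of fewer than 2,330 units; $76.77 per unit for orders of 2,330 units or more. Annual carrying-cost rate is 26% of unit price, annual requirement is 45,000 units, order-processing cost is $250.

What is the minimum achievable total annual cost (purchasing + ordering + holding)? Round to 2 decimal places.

H₁ = 26%×$77 = $20.0200;  H₂ = 26%×$76.77 = $19.9602
EOQ₁ = √(2×45,000×250/20.0200) = 1,060.13  (< 2,330, feasible at tier 1)
EOQ₂ = √(2×45,000×250/19.9602) = 1,061.72  (< 2,330 → use Q = 2,330 at tier-2 price)
TC(tier 1 (EOQ₁), Q≈1,060.1) = $3,486,223.81
TC(tier 2, Q≈2,330.0) = $3,482,731.96
Minimum at tier 2: $3,482,731.96

$3,482,731.96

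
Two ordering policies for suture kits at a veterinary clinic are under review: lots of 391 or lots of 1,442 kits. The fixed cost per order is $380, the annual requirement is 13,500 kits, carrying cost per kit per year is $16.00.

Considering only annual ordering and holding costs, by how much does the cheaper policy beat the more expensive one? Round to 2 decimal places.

$1,154.65

Annual cost at Q: ordering D·S/Q plus holding Q·H/2.
TC(391) = (13,500/391)×380 + (391/2)×16 = $16,248.20
TC(1,442) = (13,500/1,442)×380 + (1,442/2)×16 = $15,093.56
|ΔTC| = |$16,248.20 − $15,093.56| = $1,154.65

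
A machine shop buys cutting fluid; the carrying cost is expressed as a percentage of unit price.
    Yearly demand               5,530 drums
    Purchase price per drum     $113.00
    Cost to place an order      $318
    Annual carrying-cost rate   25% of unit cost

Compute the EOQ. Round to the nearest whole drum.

H = i·C = 0.25 × $113 = $28.2500 per drum-year
Q* = √(2·D·S / H) = √(2·5,530·318 / 28.25) = √124,498.4 ≈ 352.84

353 drums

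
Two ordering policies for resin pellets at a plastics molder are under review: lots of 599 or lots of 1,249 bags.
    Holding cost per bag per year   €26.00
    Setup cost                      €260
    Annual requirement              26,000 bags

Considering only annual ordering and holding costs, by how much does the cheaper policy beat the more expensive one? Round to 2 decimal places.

€2,576.85

For each Q, cost = (D/Q)·S + (Q/2)·H.
TC(599) = (26,000/599)×260 + (599/2)×26 = €19,072.48
TC(1,249) = (26,000/1,249)×260 + (1,249/2)×26 = €21,649.33
Lots of 599 are cheaper by €2,576.85.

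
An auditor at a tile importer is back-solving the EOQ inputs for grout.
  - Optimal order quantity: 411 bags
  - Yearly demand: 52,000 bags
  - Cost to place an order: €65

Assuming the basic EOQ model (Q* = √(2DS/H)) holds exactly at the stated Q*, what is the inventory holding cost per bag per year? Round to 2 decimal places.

EOQ relation: Q² = 2DS/H, so rearrange for the unknown.
H = 2DS / Q² = 2 × 52,000 × 65 / 411² = 40.0187

€40.02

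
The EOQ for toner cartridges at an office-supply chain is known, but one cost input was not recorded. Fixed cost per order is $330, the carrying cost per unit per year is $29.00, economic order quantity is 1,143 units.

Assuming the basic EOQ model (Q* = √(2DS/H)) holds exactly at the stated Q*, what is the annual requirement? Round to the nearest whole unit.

EOQ relation: Q² = 2DS/H, so rearrange for the unknown.
D = Q²H / (2S) = 1,143² × 29 / (2 × 330) = 57,404.58

57,405 units per year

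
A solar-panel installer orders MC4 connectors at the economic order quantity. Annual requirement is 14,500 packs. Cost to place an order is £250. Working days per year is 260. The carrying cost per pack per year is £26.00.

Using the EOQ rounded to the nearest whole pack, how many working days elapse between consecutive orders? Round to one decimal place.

9.5 days

Q* = √(2·D·S / H) = √(2·14,500·250 / 26) = √278,846.2 ≈ 528.06 → Q = 528 packs
Days between orders = 260 / (D/Q) = 260 / 27.462 ≈ 9.468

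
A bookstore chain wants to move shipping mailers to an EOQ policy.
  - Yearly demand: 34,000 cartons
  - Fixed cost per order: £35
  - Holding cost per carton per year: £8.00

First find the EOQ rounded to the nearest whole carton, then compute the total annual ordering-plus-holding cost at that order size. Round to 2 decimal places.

Optimal lot size Q* = (2 × 34,000 × £35 / £8)^½ ≈ 545.44 → Q = 545 cartons
Orders/yr = 34,000/545 = 62.385; ordering cost = 62.385 × £35 = £2,183.49
Average inventory = 545/2 = 272.5; holding cost = 272.5 × £8 = £2,180.00
Total = £2,183.49 + £2,180.00 = £4,363.49

£4,363.49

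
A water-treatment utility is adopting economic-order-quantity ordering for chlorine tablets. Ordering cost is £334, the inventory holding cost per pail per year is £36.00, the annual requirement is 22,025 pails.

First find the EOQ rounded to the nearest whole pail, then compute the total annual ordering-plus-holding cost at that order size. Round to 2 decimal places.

£23,014.28

Q* = √(2·D·S / H) = √(2·22,025·334 / 36) = √408,686.1 ≈ 639.29 → Q = 639 pails
Orders/yr = 22,025/639 = 34.468; ordering cost = 34.468 × £334 = £11,512.28
Average inventory = 639/2 = 319.5; holding cost = 319.5 × £36 = £11,502.00
Total = £11,512.28 + £11,502.00 = £23,014.28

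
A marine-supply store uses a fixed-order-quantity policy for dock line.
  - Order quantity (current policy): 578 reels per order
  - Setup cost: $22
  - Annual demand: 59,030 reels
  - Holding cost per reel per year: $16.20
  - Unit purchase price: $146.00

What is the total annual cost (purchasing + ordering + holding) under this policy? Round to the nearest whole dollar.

Ordering: D/Q × S = 59,030/578 × $22 = $2,246.82
Holding:  Q/2 × H = 578/2 × $16.2 = $4,681.80
Purchase cost = D·C = 59,030 × 146 = $8,618,380.00
Total = $2,246.82 + $4,681.80 + $8,618,380.00 = $8,625,308.62

$8,625,309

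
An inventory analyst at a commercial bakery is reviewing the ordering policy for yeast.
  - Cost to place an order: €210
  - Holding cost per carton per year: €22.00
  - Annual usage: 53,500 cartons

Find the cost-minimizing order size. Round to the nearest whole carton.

EOQ = √(2DS/H) = √(2 × 53,500 × 210 / 22)
    = √(1,021,363.64) ≈ 1,010.63

1,011 cartons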